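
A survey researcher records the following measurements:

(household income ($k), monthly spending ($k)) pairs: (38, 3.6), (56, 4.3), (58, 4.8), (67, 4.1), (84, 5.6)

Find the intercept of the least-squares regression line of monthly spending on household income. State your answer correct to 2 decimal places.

2.13

n = 5, Σx = 303, Σy = 22.4, Σxy = 1401.1, Σx² = 19489
Sxx = Σx² − (Σx)²/n = 19489 − 18361.8 = 1127.2
Sxy = Σxy − (Σx)(Σy)/n = 1401.1 − 1357.44 = 43.66
b = Sxy/Sxx = 43.66/1127.2 = 0.038733
a = ȳ − b·x̄ = 4.48 − 0.038733·60.6 = 2.132771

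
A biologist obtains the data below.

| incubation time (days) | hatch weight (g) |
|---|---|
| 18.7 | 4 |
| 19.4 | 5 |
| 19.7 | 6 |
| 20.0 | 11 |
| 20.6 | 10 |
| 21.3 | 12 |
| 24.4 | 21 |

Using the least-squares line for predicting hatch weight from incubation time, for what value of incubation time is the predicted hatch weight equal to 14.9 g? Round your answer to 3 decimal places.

n = 7, Σx = 144.1, Σy = 69, Σxy = 1484, Σx² = 2987.55
Sxx = Σx² − (Σx)²/n = 2987.55 − 2966.401429 = 21.148571
Sxy = Σxy − (Σx)(Σy)/n = 1484 − 1420.414286 = 63.585714
b = Sxy/Sxx = 63.585714/21.148571 = 3.006620
a = ȳ − b·x̄ = 9.857143 − 3.006620·20.585714 = -52.036274
Set a + b·x = 14.9: x = (14.9 − (-52.036274)) / 3.006620 = 22.262966

22.263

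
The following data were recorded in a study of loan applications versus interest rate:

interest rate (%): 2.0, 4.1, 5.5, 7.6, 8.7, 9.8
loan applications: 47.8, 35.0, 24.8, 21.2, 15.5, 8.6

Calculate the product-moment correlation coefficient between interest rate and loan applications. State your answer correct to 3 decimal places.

n = 6, Σx = 37.7, Σy = 152.9, Σxy = 755.75, Σx² = 280.55, Σy² = 4888.53
Sxx = Σx² − (Σx)²/n = 280.55 − 236.881667 = 43.668333
Sxy = Σxy − (Σx)(Σy)/n = 755.75 − 960.721667 = -204.971667
Syy = Σy² − (Σy)²/n = 4888.53 − 3896.401667 = 992.128333
r = Sxy/√(Sxx·Syy) = -204.971667/√(43324.590769) = -204.971667/208.145600 = -0.984751

-0.985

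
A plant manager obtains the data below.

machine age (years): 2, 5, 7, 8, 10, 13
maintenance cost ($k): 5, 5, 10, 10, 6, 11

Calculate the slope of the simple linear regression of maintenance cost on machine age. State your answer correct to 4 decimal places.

0.4830

n = 6, Σx = 45, Σy = 47, Σxy = 388, Σx² = 411
Sxx = Σx² − (Σx)²/n = 411 − 337.5 = 73.5
Sxy = Σxy − (Σx)(Σy)/n = 388 − 352.5 = 35.5
b = Sxy/Sxx = 35.5/73.5 = 0.482993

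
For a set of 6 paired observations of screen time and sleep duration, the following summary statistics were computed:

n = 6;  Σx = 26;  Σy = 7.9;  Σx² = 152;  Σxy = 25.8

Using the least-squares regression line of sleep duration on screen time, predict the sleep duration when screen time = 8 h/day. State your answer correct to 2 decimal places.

Sxx = Σx² − (Σx)²/n = 152 − 112.666667 = 39.333333
Sxy = Σxy − (Σx)(Σy)/n = 25.8 − 34.233333 = -8.433333
b = Sxy/Sxx = -8.433333/39.333333 = -0.214407
a = ȳ − b·x̄ = 1.316667 − (-0.214407)·4.333333 = 2.245763
ŷ(8) = a + b·8 = 2.245763 + (-0.214407)·8 = 0.530508

0.53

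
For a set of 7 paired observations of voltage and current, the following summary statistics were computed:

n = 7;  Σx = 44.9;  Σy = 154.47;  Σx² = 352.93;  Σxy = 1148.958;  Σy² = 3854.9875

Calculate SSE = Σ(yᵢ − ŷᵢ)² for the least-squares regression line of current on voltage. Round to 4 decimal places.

Sxx = Σx² − (Σx)²/n = 352.93 − 288.001429 = 64.928571
Sxy = Σxy − (Σx)(Σy)/n = 1148.958 − 990.814714 = 158.143286
Syy = Σy² − (Σy)²/n = 3854.9875 − 3408.711557 = 446.275943
b = Sxy/Sxx = 158.143286/64.928571 = 2.435650
SSE = Syy − b·Sxy = 446.275943 − 2.435650·158.143286 = 61.094223

61.0942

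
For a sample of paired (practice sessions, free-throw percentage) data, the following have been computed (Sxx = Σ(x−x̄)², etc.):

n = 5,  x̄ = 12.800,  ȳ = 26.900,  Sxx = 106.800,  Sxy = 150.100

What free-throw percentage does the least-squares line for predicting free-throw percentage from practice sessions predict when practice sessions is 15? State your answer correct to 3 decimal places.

29.992

b = Sxy/Sxx = 150.1/106.8 = 1.405431
a = ȳ − b·x̄ = 26.9 − 1.405431·12.8 = 8.910487
ŷ(15) = a + b·15 = 8.910487 + 1.405431·15 = 29.991948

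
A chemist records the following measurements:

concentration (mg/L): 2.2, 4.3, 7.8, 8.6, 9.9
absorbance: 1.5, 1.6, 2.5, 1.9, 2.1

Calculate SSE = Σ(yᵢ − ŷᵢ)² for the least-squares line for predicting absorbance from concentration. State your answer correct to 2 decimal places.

0.29

n = 5, Σx = 32.8, Σy = 9.6, Σxy = 66.81, Σx² = 256.14, Σy² = 19.08
Sxx = Σx² − (Σx)²/n = 256.14 − 215.168 = 40.972
Sxy = Σxy − (Σx)(Σy)/n = 66.81 − 62.976 = 3.834
Syy = Σy² − (Σy)²/n = 19.08 − 18.432 = 0.648
b = Sxy/Sxx = 3.834/40.972 = 0.093576
SSE = Syy − b·Sxy = 0.648 − 0.093576·3.834 = 0.289229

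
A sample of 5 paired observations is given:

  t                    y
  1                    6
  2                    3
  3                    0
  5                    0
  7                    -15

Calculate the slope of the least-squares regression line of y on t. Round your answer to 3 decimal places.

-3.078

n = 5, Σx = 18, Σy = -6, Σxy = -93, Σx² = 88
Sxx = Σx² − (Σx)²/n = 88 − 64.8 = 23.2
Sxy = Σxy − (Σx)(Σy)/n = -93 − (-21.6) = -71.4
b = Sxy/Sxx = -71.4/23.2 = -3.077586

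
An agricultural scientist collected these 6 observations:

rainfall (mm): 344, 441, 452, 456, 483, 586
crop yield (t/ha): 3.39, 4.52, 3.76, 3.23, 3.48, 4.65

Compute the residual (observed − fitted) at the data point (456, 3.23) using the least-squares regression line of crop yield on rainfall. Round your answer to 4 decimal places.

n = 6, Σx = 2762, Σy = 23.03, Σxy = 10737.62, Σx² = 1301742
Sxx = Σx² − (Σx)²/n = 1301742 − 1271440.666667 = 30301.333333
Sxy = Σxy − (Σx)(Σy)/n = 10737.62 − 10601.476667 = 136.143333
b = Sxy/Sxx = 136.143333/30301.333333 = 0.004493
a = ȳ − b·x̄ = 3.838333 − 0.004493·460.333333 = 1.770064
ŷ(456) = 1.770064 + 0.004493·456 = 3.818864
residual = y − ŷ = 3.23 − 3.818864 = -0.588864

-0.5889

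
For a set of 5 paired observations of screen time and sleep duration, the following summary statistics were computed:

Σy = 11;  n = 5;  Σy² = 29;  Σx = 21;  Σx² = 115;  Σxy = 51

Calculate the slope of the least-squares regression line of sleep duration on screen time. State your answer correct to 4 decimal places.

0.1791

Sxx = Σx² − (Σx)²/n = 115 − 88.2 = 26.8
Sxy = Σxy − (Σx)(Σy)/n = 51 − 46.2 = 4.8
b = Sxy/Sxx = 4.8/26.8 = 0.179104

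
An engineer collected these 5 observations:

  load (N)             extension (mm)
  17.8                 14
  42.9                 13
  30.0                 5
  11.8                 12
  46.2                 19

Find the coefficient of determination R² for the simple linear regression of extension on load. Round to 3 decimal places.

0.115

n = 5, Σx = 148.7, Σy = 63, Σxy = 1976.3, Σx² = 5330.93, Σy² = 895
Sxx = Σx² − (Σx)²/n = 5330.93 − 4422.338 = 908.592
Sxy = Σxy − (Σx)(Σy)/n = 1976.3 − 1873.62 = 102.68
Syy = Σy² − (Σy)²/n = 895 − 793.8 = 101.2
R² = Sxy²/(Sxx·Syy) = (102.68)²/(908.592·101.2) = 0.114663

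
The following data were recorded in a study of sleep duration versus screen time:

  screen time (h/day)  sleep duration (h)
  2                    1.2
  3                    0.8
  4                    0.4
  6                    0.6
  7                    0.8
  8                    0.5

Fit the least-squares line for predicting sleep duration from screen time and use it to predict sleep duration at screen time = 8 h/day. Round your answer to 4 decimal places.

0.5131

n = 6, Σx = 30, Σy = 4.3, Σxy = 19.6, Σx² = 178
Sxx = Σx² − (Σx)²/n = 178 − 150 = 28
Sxy = Σxy − (Σx)(Σy)/n = 19.6 − 21.5 = -1.9
b = Sxy/Sxx = -1.9/28 = -0.067857
a = ȳ − b·x̄ = 0.716667 − (-0.067857)·5 = 1.055952
ŷ(8) = a + b·8 = 1.055952 + (-0.067857)·8 = 0.513095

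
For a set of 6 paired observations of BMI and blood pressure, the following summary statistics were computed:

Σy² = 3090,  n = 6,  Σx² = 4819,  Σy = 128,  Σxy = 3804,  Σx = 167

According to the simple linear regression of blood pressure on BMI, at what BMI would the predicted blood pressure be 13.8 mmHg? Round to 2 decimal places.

Sxx = Σx² − (Σx)²/n = 4819 − 4648.166667 = 170.833333
Sxy = Σxy − (Σx)(Σy)/n = 3804 − 3562.666667 = 241.333333
b = Sxy/Sxx = 241.333333/170.833333 = 1.412683
a = ȳ − b·x̄ = 21.333333 − 1.412683·27.833333 = -17.986341
Set a + b·x = 13.8: x = (13.8 − (-17.986341)) / 1.412683 = 22.500691

22.50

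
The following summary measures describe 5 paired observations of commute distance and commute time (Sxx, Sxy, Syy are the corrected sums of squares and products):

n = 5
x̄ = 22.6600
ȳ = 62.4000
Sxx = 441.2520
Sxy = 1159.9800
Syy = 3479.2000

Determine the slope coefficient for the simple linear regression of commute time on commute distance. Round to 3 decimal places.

b = Sxy/Sxx = 1159.98/441.252 = 2.628838

2.629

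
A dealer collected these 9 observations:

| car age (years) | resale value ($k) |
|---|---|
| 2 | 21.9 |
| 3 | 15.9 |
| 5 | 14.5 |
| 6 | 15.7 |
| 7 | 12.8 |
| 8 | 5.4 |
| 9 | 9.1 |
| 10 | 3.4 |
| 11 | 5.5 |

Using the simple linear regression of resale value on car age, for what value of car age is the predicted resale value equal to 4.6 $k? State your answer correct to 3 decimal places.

n = 9, Σx = 61, Σy = 104.2, Σxy = 567.4, Σx² = 489
Sxx = Σx² − (Σx)²/n = 489 − 413.444444 = 75.555556
Sxy = Σxy − (Σx)(Σy)/n = 567.4 − 706.244444 = -138.844444
b = Sxy/Sxx = -138.844444/75.555556 = -1.837647
a = ȳ − b·x̄ = 11.577778 − (-1.837647)·6.777778 = 24.032941
Set a + b·x = 4.6: x = (4.6 − 24.032941) / (-1.837647) = 10.574904

10.575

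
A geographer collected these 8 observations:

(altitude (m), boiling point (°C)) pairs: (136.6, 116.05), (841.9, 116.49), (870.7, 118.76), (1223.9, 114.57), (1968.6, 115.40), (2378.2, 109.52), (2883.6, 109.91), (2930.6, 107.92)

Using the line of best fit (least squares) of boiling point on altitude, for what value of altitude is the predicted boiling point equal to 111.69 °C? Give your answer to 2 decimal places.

2229.34

n = 8, Σx = 13234.1, Σy = 908.62, Σxy = 1478395.648, Σx² = 29418291.39
Sxx = Σx² − (Σx)²/n = 29418291.39 − 21892675.35125 = 7525616.03875
Sxy = Σxy − (Σx)(Σy)/n = 1478395.648 − 1503095.99275 = -24700.34475
b = Sxy/Sxx = -24700.34475/7525616.03875 = -0.003282
a = ȳ − b·x̄ = 113.5775 − (-0.003282)·1654.2625 = 119.007069
Set a + b·x = 111.69: x = (111.69 − 119.007069) / (-0.003282) = 2229.339505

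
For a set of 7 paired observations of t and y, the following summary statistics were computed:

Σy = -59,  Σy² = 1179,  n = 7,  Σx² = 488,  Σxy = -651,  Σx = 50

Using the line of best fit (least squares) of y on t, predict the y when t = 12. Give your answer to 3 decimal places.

-16.950

Sxx = Σx² − (Σx)²/n = 488 − 357.142857 = 130.857143
Sxy = Σxy − (Σx)(Σy)/n = -651 − (-421.428571) = -229.571429
b = Sxy/Sxx = -229.571429/130.857143 = -1.754367
a = ȳ − b·x̄ = -8.428571 − (-1.754367)·7.142857 = 4.102620
ŷ(12) = a + b·12 = 4.102620 + (-1.754367)·12 = -16.949782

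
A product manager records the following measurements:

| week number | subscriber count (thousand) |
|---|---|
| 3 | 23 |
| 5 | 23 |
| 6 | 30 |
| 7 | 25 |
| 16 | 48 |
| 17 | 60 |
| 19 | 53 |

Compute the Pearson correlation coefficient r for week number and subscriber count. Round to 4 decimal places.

0.9600

n = 7, Σx = 73, Σy = 262, Σxy = 3334, Σx² = 1025, Σy² = 11296
Sxx = Σx² − (Σx)²/n = 1025 − 761.285714 = 263.714286
Sxy = Σxy − (Σx)(Σy)/n = 3334 − 2732.285714 = 601.714286
Syy = Σy² − (Σy)²/n = 11296 − 9806.285714 = 1489.714286
r = Sxy/√(Sxx·Syy) = 601.714286/√(392858.938776) = 601.714286/626.784603 = 0.960002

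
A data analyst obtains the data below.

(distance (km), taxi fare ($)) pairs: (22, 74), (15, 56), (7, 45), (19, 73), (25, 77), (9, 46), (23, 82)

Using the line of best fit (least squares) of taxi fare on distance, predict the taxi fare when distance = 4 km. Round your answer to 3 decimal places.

36.854

n = 7, Σx = 120, Σy = 453, Σxy = 8395, Σx² = 2354
Sxx = Σx² − (Σx)²/n = 2354 − 2057.142857 = 296.857143
Sxy = Σxy − (Σx)(Σy)/n = 8395 − 7765.714286 = 629.285714
b = Sxy/Sxx = 629.285714/296.857143 = 2.119827
a = ȳ − b·x̄ = 64.714286 − 2.119827·17.142857 = 28.374398
ŷ(4) = a + b·4 = 28.374398 + 2.119827·4 = 36.853705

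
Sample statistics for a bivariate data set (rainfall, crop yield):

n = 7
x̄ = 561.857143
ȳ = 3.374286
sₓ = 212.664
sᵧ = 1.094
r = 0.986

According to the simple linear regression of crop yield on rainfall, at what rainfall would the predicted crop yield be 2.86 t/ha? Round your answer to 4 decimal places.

b = r · sᵧ/sₓ = 0.986 · 1.094/212.664 = 0.005072
a = ȳ − b·x̄ = 3.374286 − 0.005072·561.857143 = 0.524409
Set a + b·x = 2.86: x = (2.86 − 0.524409) / 0.005072 = 460.464967

460.4650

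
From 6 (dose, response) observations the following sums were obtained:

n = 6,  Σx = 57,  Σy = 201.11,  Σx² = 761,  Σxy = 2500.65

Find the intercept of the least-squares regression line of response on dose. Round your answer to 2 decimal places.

Sxx = Σx² − (Σx)²/n = 761 − 541.5 = 219.5
Sxy = Σxy − (Σx)(Σy)/n = 2500.65 − 1910.545 = 590.105
b = Sxy/Sxx = 590.105/219.5 = 2.688405
a = ȳ − b·x̄ = 33.518333 − 2.688405·9.5 = 7.978481

7.98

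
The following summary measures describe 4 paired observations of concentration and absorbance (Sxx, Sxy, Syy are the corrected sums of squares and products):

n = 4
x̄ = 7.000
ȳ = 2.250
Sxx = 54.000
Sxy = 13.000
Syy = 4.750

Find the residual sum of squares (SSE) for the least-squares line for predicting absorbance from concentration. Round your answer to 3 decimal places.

1.620

b = Sxy/Sxx = 13/54 = 0.240741
SSE = Syy − b·Sxy = 4.75 − 0.240741·13 = 1.620370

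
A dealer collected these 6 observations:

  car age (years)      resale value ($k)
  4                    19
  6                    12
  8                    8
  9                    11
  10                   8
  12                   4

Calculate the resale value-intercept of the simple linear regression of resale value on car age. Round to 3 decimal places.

23.800

n = 6, Σx = 49, Σy = 62, Σxy = 439, Σx² = 441
Sxx = Σx² − (Σx)²/n = 441 − 400.166667 = 40.833333
Sxy = Σxy − (Σx)(Σy)/n = 439 − 506.333333 = -67.333333
b = Sxy/Sxx = -67.333333/40.833333 = -1.648980
a = ȳ − b·x̄ = 10.333333 − (-1.648980)·8.166667 = 23.8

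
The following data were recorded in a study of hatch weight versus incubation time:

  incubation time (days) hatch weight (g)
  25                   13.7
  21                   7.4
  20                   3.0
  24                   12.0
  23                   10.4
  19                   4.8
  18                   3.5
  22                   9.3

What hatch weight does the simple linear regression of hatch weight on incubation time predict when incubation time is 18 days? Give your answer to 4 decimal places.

2.5333

n = 8, Σx = 172, Σy = 64.1, Σxy = 1443.9, Σx² = 3740
Sxx = Σx² − (Σx)²/n = 3740 − 3698 = 42
Sxy = Σxy − (Σx)(Σy)/n = 1443.9 − 1378.15 = 65.75
b = Sxy/Sxx = 65.75/42 = 1.565476
a = ȳ − b·x̄ = 8.0125 − 1.565476·21.5 = -25.645238
ŷ(18) = a + b·18 = -25.645238 + 1.565476·18 = 2.533333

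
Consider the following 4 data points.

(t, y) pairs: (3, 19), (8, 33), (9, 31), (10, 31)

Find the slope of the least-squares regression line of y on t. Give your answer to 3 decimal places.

n = 4, Σx = 30, Σy = 114, Σxy = 910, Σx² = 254
Sxx = Σx² − (Σx)²/n = 254 − 225 = 29
Sxy = Σxy − (Σx)(Σy)/n = 910 − 855 = 55
b = Sxy/Sxx = 55/29 = 1.896552

1.897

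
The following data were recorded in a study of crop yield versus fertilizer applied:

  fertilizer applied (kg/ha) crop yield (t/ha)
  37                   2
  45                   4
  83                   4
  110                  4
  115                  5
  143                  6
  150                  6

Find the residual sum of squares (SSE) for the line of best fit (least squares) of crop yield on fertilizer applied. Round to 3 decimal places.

n = 7, Σx = 683, Σy = 31, Σxy = 3359, Σx² = 78557, Σy² = 149
Sxx = Σx² − (Σx)²/n = 78557 − 66641.285714 = 11915.714286
Sxy = Σxy − (Σx)(Σy)/n = 3359 − 3024.714286 = 334.285714
Syy = Σy² − (Σy)²/n = 149 − 137.285714 = 11.714286
b = Sxy/Sxx = 334.285714/11915.714286 = 0.028054
SSE = Syy − b·Sxy = 11.714286 − 0.028054·334.285714 = 2.336171

2.336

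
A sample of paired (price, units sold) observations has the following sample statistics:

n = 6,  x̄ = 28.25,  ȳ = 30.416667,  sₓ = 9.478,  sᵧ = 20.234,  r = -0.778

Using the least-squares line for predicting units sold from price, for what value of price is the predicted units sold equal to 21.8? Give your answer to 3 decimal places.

b = r · sᵧ/sₓ = -0.778 · 20.234/9.478 = -1.660904
a = ȳ − b·x̄ = 30.416667 − (-1.660904)·28.25 = 77.337217
Set a + b·x = 21.8: x = (21.8 − 77.337217) / (-1.660904) = 33.437937

33.438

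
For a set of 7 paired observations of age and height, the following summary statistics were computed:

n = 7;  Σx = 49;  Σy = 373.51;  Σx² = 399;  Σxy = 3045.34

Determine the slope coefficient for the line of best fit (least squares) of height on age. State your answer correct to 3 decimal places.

Sxx = Σx² − (Σx)²/n = 399 − 343 = 56
Sxy = Σxy − (Σx)(Σy)/n = 3045.34 − 2614.57 = 430.77
b = Sxy/Sxx = 430.77/56 = 7.692321

7.692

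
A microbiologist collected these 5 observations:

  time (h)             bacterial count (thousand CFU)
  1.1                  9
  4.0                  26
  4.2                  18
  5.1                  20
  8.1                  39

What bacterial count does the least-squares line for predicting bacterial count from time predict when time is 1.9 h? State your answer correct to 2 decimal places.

11.74

n = 5, Σx = 22.5, Σy = 112, Σxy = 607.4, Σx² = 126.47
Sxx = Σx² − (Σx)²/n = 126.47 − 101.25 = 25.22
Sxy = Σxy − (Σx)(Σy)/n = 607.4 − 504 = 103.4
b = Sxy/Sxx = 103.4/25.22 = 4.099921
a = ȳ − b·x̄ = 22.4 − 4.099921·4.5 = 3.950357
ŷ(1.9) = a + b·1.9 = 3.950357 + 4.099921·1.9 = 11.740206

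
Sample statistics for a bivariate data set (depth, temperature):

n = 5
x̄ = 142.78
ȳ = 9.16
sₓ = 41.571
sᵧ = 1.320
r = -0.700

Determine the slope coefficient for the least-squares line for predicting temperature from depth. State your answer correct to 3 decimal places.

b = r · sᵧ/sₓ = -0.7 · 1.32/41.571 = -0.022227

-0.022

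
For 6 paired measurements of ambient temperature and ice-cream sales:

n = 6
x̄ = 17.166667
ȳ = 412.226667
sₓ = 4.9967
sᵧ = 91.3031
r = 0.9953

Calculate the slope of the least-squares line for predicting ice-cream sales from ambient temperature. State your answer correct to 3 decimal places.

b = r · sᵧ/sₓ = 0.9953 · 91.3031/4.9967 = 18.186798

18.187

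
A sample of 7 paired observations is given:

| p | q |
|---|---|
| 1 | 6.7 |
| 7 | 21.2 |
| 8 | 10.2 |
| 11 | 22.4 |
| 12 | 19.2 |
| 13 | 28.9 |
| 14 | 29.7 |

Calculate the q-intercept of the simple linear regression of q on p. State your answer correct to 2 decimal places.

n = 7, Σx = 66, Σy = 138.3, Σxy = 1505, Σx² = 744
Sxx = Σx² − (Σx)²/n = 744 − 622.285714 = 121.714286
Sxy = Σxy − (Σx)(Σy)/n = 1505 − 1303.971429 = 201.028571
b = Sxy/Sxx = 201.028571/121.714286 = 1.651643
a = ȳ − b·x̄ = 19.757143 − 1.651643·9.428571 = 4.184507

4.18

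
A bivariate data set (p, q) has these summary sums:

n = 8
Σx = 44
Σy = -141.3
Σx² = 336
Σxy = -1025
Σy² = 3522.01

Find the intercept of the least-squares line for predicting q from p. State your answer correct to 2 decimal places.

-3.16

Sxx = Σx² − (Σx)²/n = 336 − 242 = 94
Sxy = Σxy − (Σx)(Σy)/n = -1025 − (-777.15) = -247.85
b = Sxy/Sxx = -247.85/94 = -2.636702
a = ȳ − b·x̄ = -17.6625 − (-2.636702)·5.5 = -3.160638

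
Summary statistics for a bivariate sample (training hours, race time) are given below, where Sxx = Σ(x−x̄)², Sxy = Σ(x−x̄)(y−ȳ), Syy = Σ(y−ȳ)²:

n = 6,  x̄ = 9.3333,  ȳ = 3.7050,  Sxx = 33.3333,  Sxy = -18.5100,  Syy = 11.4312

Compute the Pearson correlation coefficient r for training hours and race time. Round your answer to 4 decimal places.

-0.9482

r = Sxy/√(Sxx·Syy) = -18.51/√(381.039619) = -18.51/19.520236 = -0.948247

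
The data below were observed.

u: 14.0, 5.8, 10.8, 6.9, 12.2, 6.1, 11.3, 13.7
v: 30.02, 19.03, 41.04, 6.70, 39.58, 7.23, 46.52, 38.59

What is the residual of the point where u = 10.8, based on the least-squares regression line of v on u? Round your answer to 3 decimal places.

n = 8, Σx = 80.8, Σy = 228.71, Σxy = 2601.454, Σx² = 895.32
Sxx = Σx² − (Σx)²/n = 895.32 − 816.08 = 79.24
Sxy = Σxy − (Σx)(Σy)/n = 2601.454 − 2309.971 = 291.483
b = Sxy/Sxx = 291.483/79.24 = 3.678483
a = ȳ − b·x̄ = 28.58875 − 3.678483·10.1 = -8.563929
ŷ(10.8) = -8.563929 + 3.678483·10.8 = 31.163688
residual = y − ŷ = 41.04 − 31.163688 = 9.876312

9.876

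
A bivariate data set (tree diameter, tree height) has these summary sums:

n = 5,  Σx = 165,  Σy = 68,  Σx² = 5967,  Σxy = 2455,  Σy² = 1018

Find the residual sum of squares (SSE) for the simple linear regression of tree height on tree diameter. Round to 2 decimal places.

7.91

Sxx = Σx² − (Σx)²/n = 5967 − 5445 = 522
Sxy = Σxy − (Σx)(Σy)/n = 2455 − 2244 = 211
Syy = Σy² − (Σy)²/n = 1018 − 924.8 = 93.2
b = Sxy/Sxx = 211/522 = 0.404215
SSE = Syy − b·Sxy = 93.2 − 0.404215·211 = 7.910728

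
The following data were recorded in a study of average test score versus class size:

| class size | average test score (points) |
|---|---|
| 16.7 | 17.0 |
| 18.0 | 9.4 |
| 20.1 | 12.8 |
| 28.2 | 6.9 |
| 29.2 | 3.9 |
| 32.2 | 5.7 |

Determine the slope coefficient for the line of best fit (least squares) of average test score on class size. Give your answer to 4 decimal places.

n = 6, Σx = 144.4, Σy = 55.7, Σxy = 1202.38, Σx² = 3691.62
Sxx = Σx² − (Σx)²/n = 3691.62 − 3475.226667 = 216.393333
Sxy = Σxy − (Σx)(Σy)/n = 1202.38 − 1340.513333 = -138.133333
b = Sxy/Sxx = -138.133333/216.393333 = -0.638344

-0.6383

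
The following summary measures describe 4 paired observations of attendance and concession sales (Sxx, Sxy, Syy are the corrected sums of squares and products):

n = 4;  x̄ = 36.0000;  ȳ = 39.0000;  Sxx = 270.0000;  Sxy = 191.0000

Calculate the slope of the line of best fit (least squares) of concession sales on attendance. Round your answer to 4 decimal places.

0.7074

b = Sxy/Sxx = 191/270 = 0.707407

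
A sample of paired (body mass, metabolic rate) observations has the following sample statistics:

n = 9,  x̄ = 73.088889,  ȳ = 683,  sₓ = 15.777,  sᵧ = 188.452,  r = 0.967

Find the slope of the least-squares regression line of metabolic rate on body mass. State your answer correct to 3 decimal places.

11.551

b = r · sᵧ/sₓ = 0.967 · 188.452/15.777 = 11.550554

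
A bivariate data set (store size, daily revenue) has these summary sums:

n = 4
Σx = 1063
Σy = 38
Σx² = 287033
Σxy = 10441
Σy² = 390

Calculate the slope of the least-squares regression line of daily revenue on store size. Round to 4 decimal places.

Sxx = Σx² − (Σx)²/n = 287033 − 282492.25 = 4540.75
Sxy = Σxy − (Σx)(Σy)/n = 10441 − 10098.5 = 342.5
b = Sxy/Sxx = 342.5/4540.75 = 0.075428

0.0754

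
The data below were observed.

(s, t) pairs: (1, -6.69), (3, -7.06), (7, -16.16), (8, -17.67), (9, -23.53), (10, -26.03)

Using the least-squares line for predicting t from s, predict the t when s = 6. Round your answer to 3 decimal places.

n = 6, Σx = 38, Σy = -97.14, Σxy = -754.42, Σx² = 304
Sxx = Σx² − (Σx)²/n = 304 − 240.666667 = 63.333333
Sxy = Σxy − (Σx)(Σy)/n = -754.42 − (-615.22) = -139.2
b = Sxy/Sxx = -139.2/63.333333 = -2.197895
a = ȳ − b·x̄ = -16.19 − (-2.197895)·6.333333 = -2.27
ŷ(6) = a + b·6 = -2.27 + (-2.197895)·6 = -15.457368

-15.457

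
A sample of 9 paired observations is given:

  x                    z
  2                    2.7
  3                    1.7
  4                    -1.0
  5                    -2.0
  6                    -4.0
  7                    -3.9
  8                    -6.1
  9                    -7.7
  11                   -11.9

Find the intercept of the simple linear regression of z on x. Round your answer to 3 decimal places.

5.916

n = 9, Σx = 55, Σy = -32.2, Σxy = -303.8, Σx² = 405
Sxx = Σx² − (Σx)²/n = 405 − 336.111111 = 68.888889
Sxy = Σxy − (Σx)(Σy)/n = -303.8 − (-196.777778) = -107.022222
b = Sxy/Sxx = -107.022222/68.888889 = -1.553548
a = ȳ − b·x̄ = -3.577778 − (-1.553548)·6.111111 = 5.916129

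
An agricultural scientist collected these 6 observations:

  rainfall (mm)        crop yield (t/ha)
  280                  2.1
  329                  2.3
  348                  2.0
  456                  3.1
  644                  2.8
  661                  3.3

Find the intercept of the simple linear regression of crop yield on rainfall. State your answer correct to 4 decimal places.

1.3617

n = 6, Σx = 2718, Σy = 15.6, Σxy = 7438.8, Σx² = 1367338
Sxx = Σx² − (Σx)²/n = 1367338 − 1231254 = 136084
Sxy = Σxy − (Σx)(Σy)/n = 7438.8 − 7066.8 = 372
b = Sxy/Sxx = 372/136084 = 0.002734
a = ȳ − b·x̄ = 2.6 − 0.002734·453 = 1.361677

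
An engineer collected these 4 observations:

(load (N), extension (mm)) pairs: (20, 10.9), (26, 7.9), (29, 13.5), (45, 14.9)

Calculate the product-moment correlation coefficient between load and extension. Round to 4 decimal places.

0.7027

n = 4, Σx = 120, Σy = 47.2, Σxy = 1485.4, Σx² = 3942, Σy² = 585.48
Sxx = Σx² − (Σx)²/n = 3942 − 3600 = 342
Sxy = Σxy − (Σx)(Σy)/n = 1485.4 − 1416 = 69.4
Syy = Σy² − (Σy)²/n = 585.48 − 556.96 = 28.52
r = Sxy/√(Sxx·Syy) = 69.4/√(9753.84) = 69.4/98.761531 = 0.702703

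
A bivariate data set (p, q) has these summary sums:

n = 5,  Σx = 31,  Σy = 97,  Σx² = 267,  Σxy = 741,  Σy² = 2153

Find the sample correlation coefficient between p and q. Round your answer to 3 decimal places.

0.980

Sxx = Σx² − (Σx)²/n = 267 − 192.2 = 74.8
Sxy = Σxy − (Σx)(Σy)/n = 741 − 601.4 = 139.6
Syy = Σy² − (Σy)²/n = 2153 − 1881.8 = 271.2
r = Sxy/√(Sxx·Syy) = 139.6/√(20285.76) = 139.6/142.428087 = 0.980144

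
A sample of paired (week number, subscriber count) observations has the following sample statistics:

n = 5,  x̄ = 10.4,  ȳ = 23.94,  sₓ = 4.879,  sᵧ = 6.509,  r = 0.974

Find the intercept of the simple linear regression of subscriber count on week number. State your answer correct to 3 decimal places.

10.426

b = r · sᵧ/sₓ = 0.974 · 6.509/4.879 = 1.299399
a = ȳ − b·x̄ = 23.94 − 1.299399·10.4 = 10.426254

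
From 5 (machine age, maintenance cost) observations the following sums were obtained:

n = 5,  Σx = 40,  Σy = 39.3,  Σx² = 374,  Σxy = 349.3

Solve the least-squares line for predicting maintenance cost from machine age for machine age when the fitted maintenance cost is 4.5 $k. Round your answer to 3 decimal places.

Sxx = Σx² − (Σx)²/n = 374 − 320 = 54
Sxy = Σxy − (Σx)(Σy)/n = 349.3 − 314.4 = 34.9
b = Sxy/Sxx = 34.9/54 = 0.646296
a = ȳ − b·x̄ = 7.86 − 0.646296·8 = 2.689630
Set a + b·x = 4.5: x = (4.5 − 2.689630) / 0.646296 = 2.801146

2.801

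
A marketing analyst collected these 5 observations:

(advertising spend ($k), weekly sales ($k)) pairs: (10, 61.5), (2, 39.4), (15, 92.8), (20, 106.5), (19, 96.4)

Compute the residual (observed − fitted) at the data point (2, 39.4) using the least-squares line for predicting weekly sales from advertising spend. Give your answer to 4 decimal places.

1.6592

n = 5, Σx = 66, Σy = 396.6, Σxy = 6047.4, Σx² = 1090
Sxx = Σx² − (Σx)²/n = 1090 − 871.2 = 218.8
Sxy = Σxy − (Σx)(Σy)/n = 6047.4 − 5235.12 = 812.28
b = Sxy/Sxx = 812.28/218.8 = 3.712431
a = ȳ − b·x̄ = 79.32 − 3.712431·13.2 = 30.315905
ŷ(2) = 30.315905 + 3.712431·2 = 37.740768
residual = y − ŷ = 39.4 − 37.740768 = 1.659232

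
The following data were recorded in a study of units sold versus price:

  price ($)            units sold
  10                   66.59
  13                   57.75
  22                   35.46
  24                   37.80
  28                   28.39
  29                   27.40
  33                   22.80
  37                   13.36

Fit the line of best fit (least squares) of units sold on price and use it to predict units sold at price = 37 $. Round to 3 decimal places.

12.551

n = 8, Σx = 196, Σy = 289.55, Σxy = 5940.21, Σx² = 5412
Sxx = Σx² − (Σx)²/n = 5412 − 4802 = 610
Sxy = Σxy − (Σx)(Σy)/n = 5940.21 − 7093.975 = -1153.765
b = Sxy/Sxx = -1153.765/610 = -1.891418
a = ȳ − b·x̄ = 36.19375 − (-1.891418)·24.5 = 82.533492
ŷ(37) = a + b·37 = 82.533492 + (-1.891418)·37 = 12.551025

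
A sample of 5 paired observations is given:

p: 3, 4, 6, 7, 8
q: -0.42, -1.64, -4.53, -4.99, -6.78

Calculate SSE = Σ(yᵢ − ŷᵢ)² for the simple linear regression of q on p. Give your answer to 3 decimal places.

n = 5, Σx = 28, Σy = -18.36, Σxy = -124.17, Σx² = 174, Σy² = 94.2554
Sxx = Σx² − (Σx)²/n = 174 − 156.8 = 17.2
Sxy = Σxy − (Σx)(Σy)/n = -124.17 − (-102.816) = -21.354
Syy = Σy² − (Σy)²/n = 94.2554 − 67.41792 = 26.83748
b = Sxy/Sxx = -21.354/17.2 = -1.241512
SSE = Syy − b·Sxy = 26.83748 − (-1.241512)·(-21.354) = 0.326241

0.326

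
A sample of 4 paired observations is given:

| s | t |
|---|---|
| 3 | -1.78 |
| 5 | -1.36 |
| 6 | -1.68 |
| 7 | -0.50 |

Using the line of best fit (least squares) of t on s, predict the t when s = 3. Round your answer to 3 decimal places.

-1.898

n = 4, Σx = 21, Σy = -5.32, Σxy = -25.72, Σx² = 119
Sxx = Σx² − (Σx)²/n = 119 − 110.25 = 8.75
Sxy = Σxy − (Σx)(Σy)/n = -25.72 − (-27.93) = 2.21
b = Sxy/Sxx = 2.21/8.75 = 0.252571
a = ȳ − b·x̄ = -1.33 − 0.252571·5.25 = -2.656
ŷ(3) = a + b·3 = -2.656 + 0.252571·3 = -1.898286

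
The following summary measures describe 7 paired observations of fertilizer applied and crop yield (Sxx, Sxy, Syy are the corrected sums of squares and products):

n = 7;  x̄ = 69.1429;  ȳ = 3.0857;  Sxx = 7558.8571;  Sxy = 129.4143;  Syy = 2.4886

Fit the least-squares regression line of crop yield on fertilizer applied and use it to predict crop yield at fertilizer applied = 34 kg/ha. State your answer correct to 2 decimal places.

2.48

b = Sxy/Sxx = 129.4143/7558.8571 = 0.017121
a = ȳ − b·x̄ = 3.0857 − 0.017121·69.1429 = 1.901913
ŷ(34) = a + b·34 = 1.901913 + 0.017121·34 = 2.484023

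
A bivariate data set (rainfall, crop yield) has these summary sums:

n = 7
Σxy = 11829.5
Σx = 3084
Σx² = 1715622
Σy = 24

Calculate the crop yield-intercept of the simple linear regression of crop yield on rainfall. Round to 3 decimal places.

Sxx = Σx² − (Σx)²/n = 1715622 − 1358722.285714 = 356899.714286
Sxy = Σxy − (Σx)(Σy)/n = 11829.5 − 10573.714286 = 1255.785714
b = Sxy/Sxx = 1255.785714/356899.714286 = 0.003519
a = ȳ − b·x̄ = 3.428571 − 0.003519·440.571429 = 1.878379

1.878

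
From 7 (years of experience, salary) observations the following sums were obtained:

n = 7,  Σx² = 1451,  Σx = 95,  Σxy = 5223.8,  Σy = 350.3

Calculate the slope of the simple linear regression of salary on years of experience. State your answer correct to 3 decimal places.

2.905

Sxx = Σx² − (Σx)²/n = 1451 − 1289.285714 = 161.714286
Sxy = Σxy − (Σx)(Σy)/n = 5223.8 − 4754.071429 = 469.728571
b = Sxy/Sxx = 469.728571/161.714286 = 2.904682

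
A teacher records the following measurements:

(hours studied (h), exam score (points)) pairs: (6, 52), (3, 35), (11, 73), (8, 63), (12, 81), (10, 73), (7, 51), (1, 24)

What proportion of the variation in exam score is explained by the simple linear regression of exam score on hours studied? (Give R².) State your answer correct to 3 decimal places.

0.985

n = 8, Σx = 58, Σy = 452, Σxy = 3807, Σx² = 524, Σy² = 28294
Sxx = Σx² − (Σx)²/n = 524 − 420.5 = 103.5
Sxy = Σxy − (Σx)(Σy)/n = 3807 − 3277 = 530
Syy = Σy² − (Σy)²/n = 28294 − 25538 = 2756
R² = Sxy²/(Sxx·Syy) = (530)²/(103.5·2756) = 0.984764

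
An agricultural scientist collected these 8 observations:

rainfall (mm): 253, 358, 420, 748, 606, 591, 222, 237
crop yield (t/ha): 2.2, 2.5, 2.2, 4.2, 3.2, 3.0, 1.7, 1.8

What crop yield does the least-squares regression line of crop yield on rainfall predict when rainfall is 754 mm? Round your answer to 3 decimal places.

n = 8, Σx = 3435, Σy = 20.8, Σxy = 10033.4, Σx² = 1750047
Sxx = Σx² − (Σx)²/n = 1750047 − 1474903.125 = 275143.875
Sxy = Σxy − (Σx)(Σy)/n = 10033.4 − 8931 = 1102.4
b = Sxy/Sxx = 1102.4/275143.875 = 0.004007
a = ȳ − b·x̄ = 2.6 − 0.004007·429.375 = 0.879653
ŷ(754) = a + b·754 = 0.879653 + 0.004007·754 = 3.900653

3.901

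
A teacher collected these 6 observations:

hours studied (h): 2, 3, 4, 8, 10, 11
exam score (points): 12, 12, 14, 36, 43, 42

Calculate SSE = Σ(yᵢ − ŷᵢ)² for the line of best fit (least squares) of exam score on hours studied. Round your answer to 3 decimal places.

n = 6, Σx = 38, Σy = 159, Σxy = 1296, Σx² = 314, Σy² = 5393
Sxx = Σx² − (Σx)²/n = 314 − 240.666667 = 73.333333
Sxy = Σxy − (Σx)(Σy)/n = 1296 − 1007 = 289
Syy = Σy² − (Σy)²/n = 5393 − 4213.5 = 1179.5
b = Sxy/Sxx = 289/73.333333 = 3.940909
SSE = Syy − b·Sxy = 1179.5 − 3.940909·289 = 40.577273

40.577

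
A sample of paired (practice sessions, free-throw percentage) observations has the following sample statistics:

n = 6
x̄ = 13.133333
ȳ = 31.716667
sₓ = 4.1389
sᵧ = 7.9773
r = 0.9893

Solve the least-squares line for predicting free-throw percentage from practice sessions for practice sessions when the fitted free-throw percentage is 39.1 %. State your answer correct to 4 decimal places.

17.0055

b = r · sᵧ/sₓ = 0.9893 · 7.9773/4.1389 = 1.906773
a = ȳ − b·x̄ = 31.716667 − 1.906773·13.133333 = 6.674382
Set a + b·x = 39.1: x = (39.1 − 6.674382) / 1.906773 = 17.005494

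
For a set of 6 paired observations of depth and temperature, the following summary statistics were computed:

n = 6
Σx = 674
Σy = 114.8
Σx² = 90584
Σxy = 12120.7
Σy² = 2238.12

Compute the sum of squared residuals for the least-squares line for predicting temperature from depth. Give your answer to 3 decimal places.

Sxx = Σx² − (Σx)²/n = 90584 − 75712.666667 = 14871.333333
Sxy = Σxy − (Σx)(Σy)/n = 12120.7 − 12895.866667 = -775.166667
Syy = Σy² − (Σy)²/n = 2238.12 − 2196.506667 = 41.613333
b = Sxy/Sxx = -775.166667/14871.333333 = -0.052125
SSE = Syy − b·Sxy = 41.613333 − (-0.052125)·(-775.166667) = 1.207853

1.208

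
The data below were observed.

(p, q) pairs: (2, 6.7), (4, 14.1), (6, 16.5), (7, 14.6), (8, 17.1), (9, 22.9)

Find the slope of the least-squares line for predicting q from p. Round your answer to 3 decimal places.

1.838

n = 6, Σx = 36, Σy = 91.9, Σxy = 613.9, Σx² = 250
Sxx = Σx² − (Σx)²/n = 250 − 216 = 34
Sxy = Σxy − (Σx)(Σy)/n = 613.9 − 551.4 = 62.5
b = Sxy/Sxx = 62.5/34 = 1.838235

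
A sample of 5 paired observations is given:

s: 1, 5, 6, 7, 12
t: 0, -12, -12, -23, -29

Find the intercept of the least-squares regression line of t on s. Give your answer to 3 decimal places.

n = 5, Σx = 31, Σy = -76, Σxy = -641, Σx² = 255
Sxx = Σx² − (Σx)²/n = 255 − 192.2 = 62.8
Sxy = Σxy − (Σx)(Σy)/n = -641 − (-471.2) = -169.8
b = Sxy/Sxx = -169.8/62.8 = -2.703822
a = ȳ − b·x̄ = -15.2 − (-2.703822)·6.2 = 1.563694

1.564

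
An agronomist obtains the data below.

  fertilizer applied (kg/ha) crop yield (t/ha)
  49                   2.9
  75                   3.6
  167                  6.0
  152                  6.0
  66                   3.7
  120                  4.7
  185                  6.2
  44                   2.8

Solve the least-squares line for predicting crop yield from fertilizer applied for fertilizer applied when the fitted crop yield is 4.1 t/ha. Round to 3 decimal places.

n = 8, Σx = 858, Σy = 35.9, Σxy = 4404.5, Σx² = 113936
Sxx = Σx² − (Σx)²/n = 113936 − 92020.5 = 21915.5
Sxy = Σxy − (Σx)(Σy)/n = 4404.5 − 3850.275 = 554.225
b = Sxy/Sxx = 554.225/21915.5 = 0.025289
a = ȳ − b·x̄ = 4.4875 − 0.025289·107.25 = 1.775236
Set a + b·x = 4.1: x = (4.1 − 1.775236) / 0.025289 = 91.927241

91.927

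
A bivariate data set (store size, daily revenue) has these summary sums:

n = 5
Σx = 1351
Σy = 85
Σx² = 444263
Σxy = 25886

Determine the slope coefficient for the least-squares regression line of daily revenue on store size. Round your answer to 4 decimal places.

0.0368

Sxx = Σx² − (Σx)²/n = 444263 − 365040.2 = 79222.8
Sxy = Σxy − (Σx)(Σy)/n = 25886 − 22967 = 2919
b = Sxy/Sxx = 2919/79222.8 = 0.036845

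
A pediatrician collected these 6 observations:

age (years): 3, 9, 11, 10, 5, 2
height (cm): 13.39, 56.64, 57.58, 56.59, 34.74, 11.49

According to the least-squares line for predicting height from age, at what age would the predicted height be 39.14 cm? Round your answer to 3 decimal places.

6.798

n = 6, Σx = 40, Σy = 230.43, Σxy = 1945.89, Σx² = 340
Sxx = Σx² − (Σx)²/n = 340 − 266.666667 = 73.333333
Sxy = Σxy − (Σx)(Σy)/n = 1945.89 − 1536.2 = 409.69
b = Sxy/Sxx = 409.69/73.333333 = 5.586682
a = ȳ − b·x̄ = 38.405 − 5.586682·6.666667 = 1.160455
Set a + b·x = 39.14: x = (39.14 − 1.160455) / 5.586682 = 6.798230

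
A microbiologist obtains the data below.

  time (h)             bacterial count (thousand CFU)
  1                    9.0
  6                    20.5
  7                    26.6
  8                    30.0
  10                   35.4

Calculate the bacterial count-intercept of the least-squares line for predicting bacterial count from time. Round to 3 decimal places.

n = 5, Σx = 32, Σy = 121.5, Σxy = 912.2, Σx² = 250
Sxx = Σx² − (Σx)²/n = 250 − 204.8 = 45.2
Sxy = Σxy − (Σx)(Σy)/n = 912.2 − 777.6 = 134.6
b = Sxy/Sxx = 134.6/45.2 = 2.977876
a = ȳ − b·x̄ = 24.3 − 2.977876·6.4 = 5.241593

5.242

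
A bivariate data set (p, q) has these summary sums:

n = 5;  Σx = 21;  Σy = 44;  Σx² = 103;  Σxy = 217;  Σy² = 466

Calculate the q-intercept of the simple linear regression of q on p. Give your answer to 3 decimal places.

-0.338

Sxx = Σx² − (Σx)²/n = 103 − 88.2 = 14.8
Sxy = Σxy − (Σx)(Σy)/n = 217 − 184.8 = 32.2
b = Sxy/Sxx = 32.2/14.8 = 2.175676
a = ȳ − b·x̄ = 8.8 − 2.175676·4.2 = -0.337838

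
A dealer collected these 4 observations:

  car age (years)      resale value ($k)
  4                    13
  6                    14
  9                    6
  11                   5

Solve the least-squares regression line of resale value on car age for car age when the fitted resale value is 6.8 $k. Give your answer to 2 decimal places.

n = 4, Σx = 30, Σy = 38, Σxy = 245, Σx² = 254
Sxx = Σx² − (Σx)²/n = 254 − 225 = 29
Sxy = Σxy − (Σx)(Σy)/n = 245 − 285 = -40
b = Sxy/Sxx = -40/29 = -1.379310
a = ȳ − b·x̄ = 9.5 − (-1.379310)·7.5 = 19.844828
Set a + b·x = 6.8: x = (6.8 − 19.844828) / (-1.379310) = 9.4575

9.46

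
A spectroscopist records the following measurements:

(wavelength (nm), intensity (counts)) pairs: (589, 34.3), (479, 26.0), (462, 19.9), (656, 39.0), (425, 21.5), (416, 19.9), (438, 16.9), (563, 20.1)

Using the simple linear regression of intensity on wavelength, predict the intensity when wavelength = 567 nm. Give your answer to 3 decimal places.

n = 8, Σx = 4028, Σy = 197.6, Σxy = 103568.9, Σx² = 2082636
Sxx = Σx² − (Σx)²/n = 2082636 − 2028098 = 54538
Sxy = Σxy − (Σx)(Σy)/n = 103568.9 − 99491.6 = 4077.3
b = Sxy/Sxx = 4077.3/54538 = 0.074761
a = ȳ − b·x̄ = 24.7 − 0.074761·503.5 = -12.942021
ŷ(567) = a + b·567 = -12.942021 + 0.074761·567 = 29.447306

29.447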